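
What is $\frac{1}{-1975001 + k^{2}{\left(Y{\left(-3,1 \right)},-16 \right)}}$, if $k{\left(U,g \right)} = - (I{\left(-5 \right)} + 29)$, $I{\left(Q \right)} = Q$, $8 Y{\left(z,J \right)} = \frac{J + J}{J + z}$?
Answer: $- \frac{1}{1974425} \approx -5.0648 \cdot 10^{-7}$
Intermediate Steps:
$Y{\left(z,J \right)} = \frac{J}{4 \left(J + z\right)}$ ($Y{\left(z,J \right)} = \frac{\left(J + J\right) \frac{1}{J + z}}{8} = \frac{2 J \frac{1}{J + z}}{8} = \frac{J}{4 \left(J + z\right)}$)
$k{\left(U,g \right)} = -24$ ($k{\left(U,g \right)} = - (-5 + 29) = \left(-1\right) 24 = -24$)
$\frac{1}{-1975001 + k^{2}{\left(Y{\left(-3,1 \right)},-16 \right)}} = \frac{1}{-1975001 + \left(-24\right)^{2}} = \frac{1}{-1975001 + 576} = \frac{1}{-1974425} = - \frac{1}{1974425}$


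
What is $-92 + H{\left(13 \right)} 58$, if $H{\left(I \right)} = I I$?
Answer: $9710$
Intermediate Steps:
$H{\left(I \right)} = I^{2}$
$-92 + H{\left(13 \right)} 58 = -92 + 13^{2} \cdot 58 = -92 + 169 \cdot 58 = -92 + 9802 = 9710$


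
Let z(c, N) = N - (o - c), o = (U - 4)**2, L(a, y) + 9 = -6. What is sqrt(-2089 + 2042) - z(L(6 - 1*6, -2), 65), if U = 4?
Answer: -50 + I*sqrt(47) ≈ -50.0 + 6.8557*I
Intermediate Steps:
L(a, y) = -15 (L(a, y) = -9 - 6 = -15)
o = 0 (o = (4 - 4)**2 = 0**2 = 0)
z(c, N) = N + c (z(c, N) = N - (0 - c) = N - (-1)*c = N + c)
sqrt(-2089 + 2042) - z(L(6 - 1*6, -2), 65) = sqrt(-2089 + 2042) - (65 - 15) = sqrt(-47) - 1*50 = I*sqrt(47) - 50 = -50 + I*sqrt(47)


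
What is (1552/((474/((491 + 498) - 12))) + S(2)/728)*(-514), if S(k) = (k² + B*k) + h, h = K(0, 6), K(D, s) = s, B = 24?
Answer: -70925369657/43134 ≈ -1.6443e+6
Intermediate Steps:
h = 6
S(k) = 6 + k² + 24*k (S(k) = (k² + 24*k) + 6 = 6 + k² + 24*k)
(1552/((474/((491 + 498) - 12))) + S(2)/728)*(-514) = (1552/((474/((491 + 498) - 12))) + (6 + 2² + 24*2)/728)*(-514) = (1552/((474/(989 - 12))) + (6 + 4 + 48)*(1/728))*(-514) = (1552/((474/977)) + 58*(1/728))*(-514) = (1552/((474*(1/977))) + 29/364)*(-514) = (1552/(474/977) + 29/364)*(-514) = (1552*(977/474) + 29/364)*(-514) = (758152/237 + 29/364)*(-514) = (275974201/86268)*(-514) = -70925369657/43134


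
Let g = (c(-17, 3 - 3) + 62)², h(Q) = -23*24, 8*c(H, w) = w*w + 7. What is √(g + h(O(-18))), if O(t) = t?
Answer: √217681/8 ≈ 58.320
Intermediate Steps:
c(H, w) = 7/8 + w²/8 (c(H, w) = (w*w + 7)/8 = (w² + 7)/8 = (7 + w²)/8 = 7/8 + w²/8)
h(Q) = -552
g = 253009/64 (g = ((7/8 + (3 - 3)²/8) + 62)² = ((7/8 + (⅛)*0²) + 62)² = ((7/8 + (⅛)*0) + 62)² = ((7/8 + 0) + 62)² = (7/8 + 62)² = (503/8)² = 253009/64 ≈ 3953.3)
√(g + h(O(-18))) = √(253009/64 - 552) = √(217681/64) = √217681/8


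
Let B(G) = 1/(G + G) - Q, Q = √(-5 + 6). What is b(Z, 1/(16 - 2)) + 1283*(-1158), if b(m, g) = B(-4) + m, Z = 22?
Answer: -11885545/8 ≈ -1.4857e+6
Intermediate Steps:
Q = 1 (Q = √1 = 1)
B(G) = -1 + 1/(2*G) (B(G) = 1/(G + G) - 1*1 = 1/(2*G) - 1 = -1 + 1/(2*G))
b(m, g) = -9/8 + m (b(m, g) = (½ - 1*(-4))/(-4) + m = -(½ + 4)/4 + m = -¼*9/2 + m = -9/8 + m)
b(Z, 1/(16 - 2)) + 1283*(-1158) = (-9/8 + 22) + 1283*(-1158) = 167/8 - 1485714 = -11885545/8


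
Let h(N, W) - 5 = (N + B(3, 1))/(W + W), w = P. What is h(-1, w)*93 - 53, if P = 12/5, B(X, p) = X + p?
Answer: 3761/8 ≈ 470.13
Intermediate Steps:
P = 12/5 (P = 12*(⅕) = 12/5 ≈ 2.4000)
w = 12/5 ≈ 2.4000
h(N, W) = 5 + (4 + N)/(2*W) (h(N, W) = 5 + (N + (3 + 1))/(W + W) = 5 + (N + 4)/((2*W)) = 5 + (4 + N)*(1/(2*W)) = 5 + (4 + N)/(2*W))
h(-1, w)*93 - 53 = ((4 - 1 + 10*(12/5))/(2*(12/5)))*93 - 53 = ((½)*(5/12)*(4 - 1 + 24))*93 - 53 = ((½)*(5/12)*27)*93 - 53 = (45/8)*93 - 53 = 4185/8 - 53 = 3761/8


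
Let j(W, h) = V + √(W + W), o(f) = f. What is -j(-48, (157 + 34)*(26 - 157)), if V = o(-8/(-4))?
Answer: -2 - 4*I*√6 ≈ -2.0 - 9.798*I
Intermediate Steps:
V = 2 (V = -8/(-4) = -8*(-¼) = 2)
j(W, h) = 2 + √2*√W (j(W, h) = 2 + √(W + W) = 2 + √(2*W) = 2 + √2*√W)
-j(-48, (157 + 34)*(26 - 157)) = -(2 + √2*√(-48)) = -(2 + √2*(4*I*√3)) = -(2 + 4*I*√6) = -2 - 4*I*√6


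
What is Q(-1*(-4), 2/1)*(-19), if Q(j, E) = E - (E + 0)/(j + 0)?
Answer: -57/2 ≈ -28.500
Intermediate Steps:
Q(j, E) = E - E/j
Q(-1*(-4), 2/1)*(-19) = (2/1 - 2/1/((-1*(-4))))*(-19) = (2*1 - 1*2*1/4)*(-19) = (2 - 1*2*1/4)*(-19) = (2 - 1/2)*(-19) = (3/2)*(-19) = -57/2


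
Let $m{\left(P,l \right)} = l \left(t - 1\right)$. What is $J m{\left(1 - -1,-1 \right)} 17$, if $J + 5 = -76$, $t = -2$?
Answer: $-4131$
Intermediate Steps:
$m{\left(P,l \right)} = - 3 l$ ($m{\left(P,l \right)} = l \left(-2 - 1\right) = l \left(-3\right) = - 3 l$)
$J = -81$ ($J = -5 - 76 = -81$)
$J m{\left(1 - -1,-1 \right)} 17 = - 81 \left(\left(-3\right) \left(-1\right)\right) 17 = \left(-81\right) 3 \cdot 17 = \left(-243\right) 17 = -4131$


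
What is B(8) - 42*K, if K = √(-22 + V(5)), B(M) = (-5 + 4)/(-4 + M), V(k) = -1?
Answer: -¼ - 42*I*√23 ≈ -0.25 - 201.42*I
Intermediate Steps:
B(M) = -1/(-4 + M)
K = I*√23 (K = √(-22 - 1) = √(-23) = I*√23 ≈ 4.7958*I)
B(8) - 42*K = -1/(-4 + 8) - 42*I*√23 = -1/4 - 42*I*√23 = -1*¼ - 42*I*√23 = -¼ - 42*I*√23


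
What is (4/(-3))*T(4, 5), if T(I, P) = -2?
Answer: 8/3 ≈ 2.6667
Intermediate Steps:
(4/(-3))*T(4, 5) = (4/(-3))*(-2) = (4*(-⅓))*(-2) = -4/3*(-2) = 8/3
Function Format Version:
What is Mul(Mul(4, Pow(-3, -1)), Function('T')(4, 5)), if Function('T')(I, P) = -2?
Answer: Rational(8, 3) ≈ 2.6667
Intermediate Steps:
Mul(Mul(4, Pow(-3, -1)), Function('T')(4, 5)) = Mul(Mul(4, Pow(-3, -1)), -2) = Mul(Mul(4, Rational(-1, 3)), -2) = Mul(Rational(-4, 3), -2) = Rational(8, 3)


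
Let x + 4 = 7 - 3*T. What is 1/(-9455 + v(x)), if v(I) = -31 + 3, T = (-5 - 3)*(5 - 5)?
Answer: -1/9483 ≈ -0.00010545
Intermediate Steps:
T = 0 (T = -8*0 = 0)
x = 3 (x = -4 + (7 - 3*0) = -4 + (7 + 0) = -4 + 7 = 3)
v(I) = -28
1/(-9455 + v(x)) = 1/(-9455 - 28) = 1/(-9483) = -1/9483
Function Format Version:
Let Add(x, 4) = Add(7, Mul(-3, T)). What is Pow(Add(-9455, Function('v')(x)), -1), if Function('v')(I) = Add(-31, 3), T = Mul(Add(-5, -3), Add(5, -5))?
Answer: Rational(-1, 9483) ≈ -0.00010545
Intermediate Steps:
T = 0 (T = Mul(-8, 0) = 0)
x = 3 (x = Add(-4, Add(7, Mul(-3, 0))) = Add(-4, Add(7, 0)) = Add(-4, 7) = 3)
Function('v')(I) = -28
Pow(Add(-9455, Function('v')(x)), -1) = Pow(Add(-9455, -28), -1) = Pow(-9483, -1) = Rational(-1, 9483)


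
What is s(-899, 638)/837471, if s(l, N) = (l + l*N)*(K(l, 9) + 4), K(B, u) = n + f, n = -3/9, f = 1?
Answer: -893606/279157 ≈ -3.2011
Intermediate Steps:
n = -⅓ (n = -3*⅑ = -⅓ ≈ -0.33333)
K(B, u) = ⅔ (K(B, u) = -⅓ + 1 = ⅔)
s(l, N) = 14*l/3 + 14*N*l/3 (s(l, N) = (l + l*N)*(⅔ + 4) = (l + N*l)*(14/3) = 14*l/3 + 14*N*l/3)
s(-899, 638)/837471 = ((14/3)*(-899)*(1 + 638))/837471 = ((14/3)*(-899)*639)*(1/837471) = -2680818*1/837471 = -893606/279157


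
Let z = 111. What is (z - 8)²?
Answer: 10609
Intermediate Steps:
(z - 8)² = (111 - 8)² = 103² = 10609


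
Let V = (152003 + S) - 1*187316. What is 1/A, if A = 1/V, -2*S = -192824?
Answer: 61099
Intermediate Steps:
S = 96412 (S = -1/2*(-192824) = 96412)
V = 61099 (V = (152003 + 96412) - 1*187316 = 248415 - 187316 = 61099)
A = 1/61099 ≈ 1.6367e-5
1/A = 1/(1/61099) = 61099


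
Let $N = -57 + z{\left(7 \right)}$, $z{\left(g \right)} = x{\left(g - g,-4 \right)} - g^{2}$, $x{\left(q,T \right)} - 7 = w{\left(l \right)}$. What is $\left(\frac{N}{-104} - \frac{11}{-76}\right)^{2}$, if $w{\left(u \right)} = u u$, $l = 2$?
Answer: $\frac{4372281}{3904576} \approx 1.1198$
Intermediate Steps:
$w{\left(u \right)} = u^{2}$
$x{\left(q,T \right)} = 11$ ($x{\left(q,T \right)} = 7 + 2^{2} = 7 + 4 = 11$)
$z{\left(g \right)} = 11 - g^{2}$
$N = -95$ ($N = -57 + \left(11 - 7^{2}\right) = -57 + \left(11 - 49\right) = -57 - 38 = -95$)
$\left(\frac{N}{-104} - \frac{11}{-76}\right)^{2} = \left(- \frac{95}{-104} - \frac{11}{-76}\right)^{2} = \left(\left(-95\right) \left(- \frac{1}{104}\right) - - \frac{11}{76}\right)^{2} = \left(\frac{95}{104} + \frac{11}{76}\right)^{2} = \left(\frac{2091}{1976}\right)^{2} = \frac{4372281}{3904576}$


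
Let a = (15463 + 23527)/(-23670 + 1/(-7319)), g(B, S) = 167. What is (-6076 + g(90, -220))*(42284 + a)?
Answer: -43283576871900746/173240731 ≈ -2.4985e+8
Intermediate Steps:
a = -285367810/173240731 (a = 38990/(-23670 - 1/7319) = 38990/(-173240731/7319) = 38990*(-7319/173240731) = -285367810/173240731 ≈ -1.6472)
(-6076 + g(90, -220))*(42284 + a) = (-6076 + 167)*(42284 - 285367810/173240731) = -5909*7325025701794/173240731 = -43283576871900746/173240731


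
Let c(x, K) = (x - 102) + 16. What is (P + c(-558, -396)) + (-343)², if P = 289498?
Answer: 406503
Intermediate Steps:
c(x, K) = -86 + x (c(x, K) = (-102 + x) + 16 = -86 + x)
(P + c(-558, -396)) + (-343)² = (289498 + (-86 - 558)) + (-343)² = (289498 - 644) + 117649 = 288854 + 117649 = 406503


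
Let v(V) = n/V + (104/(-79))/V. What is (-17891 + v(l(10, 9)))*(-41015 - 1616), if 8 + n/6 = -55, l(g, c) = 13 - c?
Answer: 121147113191/158 ≈ 7.6675e+8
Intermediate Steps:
n = -378 (n = -48 + 6*(-55) = -48 - 330 = -378)
v(V) = -29966/(79*V) (v(V) = -378/V + (104/(-79))/V = -378/V + (104*(-1/79))/V = -378/V - 104/(79*V) = -29966/(79*V))
(-17891 + v(l(10, 9)))*(-41015 - 1616) = (-17891 - 29966/(79*(13 - 1*9)))*(-41015 - 1616) = (-17891 - 29966/(79*(13 - 9)))*(-42631) = (-17891 - 29966/79/4)*(-42631) = (-17891 - 29966/79*¼)*(-42631) = (-17891 - 14983/158)*(-42631) = -2841761/158*(-42631) = 121147113191/158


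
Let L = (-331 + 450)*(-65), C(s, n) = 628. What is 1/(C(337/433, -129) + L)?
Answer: -1/7107 ≈ -0.00014071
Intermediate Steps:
L = -7735 (L = 119*(-65) = -7735)
1/(C(337/433, -129) + L) = 1/(628 - 7735) = 1/(-7107) = -1/7107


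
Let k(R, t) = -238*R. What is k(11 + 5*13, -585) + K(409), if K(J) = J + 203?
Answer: -17476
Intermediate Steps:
K(J) = 203 + J
k(11 + 5*13, -585) + K(409) = -238*(11 + 5*13) + (203 + 409) = -238*(11 + 65) + 612 = -238*76 + 612 = -18088 + 612 = -17476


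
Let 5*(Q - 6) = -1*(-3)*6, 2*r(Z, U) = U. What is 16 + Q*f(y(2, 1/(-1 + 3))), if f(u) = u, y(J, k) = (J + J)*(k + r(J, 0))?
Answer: 176/5 ≈ 35.200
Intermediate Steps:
r(Z, U) = U/2
y(J, k) = 2*J*k (y(J, k) = (J + J)*(k + (½)*0) = (2*J)*(k + 0) = (2*J)*k = 2*J*k)
Q = 48/5 (Q = 6 + (-1*(-3)*6)/5 = 6 + (3*6)/5 = 6 + (⅕)*18 = 6 + 18/5 = 48/5 ≈ 9.6000)
16 + Q*f(y(2, 1/(-1 + 3))) = 16 + 48*(2*2/(-1 + 3))/5 = 16 + 48*(2*2/2)/5 = 16 + 48*(2*2*(½))/5 = 16 + (48/5)*2 = 16 + 96/5 = 176/5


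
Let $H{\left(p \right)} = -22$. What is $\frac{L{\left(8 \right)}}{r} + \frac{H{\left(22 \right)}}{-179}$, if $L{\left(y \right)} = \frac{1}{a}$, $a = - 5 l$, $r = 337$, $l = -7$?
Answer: $\frac{259669}{2111305} \approx 0.12299$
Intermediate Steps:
$a = 35$ ($a = \left(-5\right) \left(-7\right) = 35$)
$L{\left(y \right)} = \frac{1}{35}$
$\frac{L{\left(8 \right)}}{r} + \frac{H{\left(22 \right)}}{-179} = \frac{1}{35 \cdot 337} - \frac{22}{-179} = \frac{1}{35} \cdot \frac{1}{337} - - \frac{22}{179} = \frac{1}{11795} + \frac{22}{179} = \frac{259669}{2111305}$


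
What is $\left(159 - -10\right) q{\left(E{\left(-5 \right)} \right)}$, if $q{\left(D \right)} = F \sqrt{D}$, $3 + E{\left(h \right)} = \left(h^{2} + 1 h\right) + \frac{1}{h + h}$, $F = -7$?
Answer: $- \frac{15379 \sqrt{10}}{10} \approx -4863.3$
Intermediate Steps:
$E{\left(h \right)} = -3 + h + h^{2} + \frac{1}{2 h}$ ($E{\left(h \right)} = -3 + \left(\left(h^{2} + 1 h\right) + \frac{1}{h + h}\right) = -3 + \left(\left(h^{2} + h\right) + \frac{1}{2 h}\right) = -3 + \left(\left(h + h^{2}\right) + \frac{1}{2 h}\right) = -3 + \left(h + h^{2} + \frac{1}{2 h}\right) = -3 + h + h^{2} + \frac{1}{2 h}$)
$q{\left(D \right)} = - 7 \sqrt{D}$
$\left(159 - -10\right) q{\left(E{\left(-5 \right)} \right)} = \left(159 - -10\right) \left(- 7 \sqrt{-3 - 5 + \left(-5\right)^{2} + \frac{1}{2 \left(-5\right)}}\right) = \left(159 + \left(-56 + 66\right)\right) \left(- 7 \sqrt{-3 - 5 + 25 + \frac{1}{2} \left(- \frac{1}{5}\right)}\right) = \left(159 + 10\right) \left(- 7 \sqrt{-3 - 5 + 25 - \frac{1}{10}}\right) = 169 \left(- 7 \sqrt{\frac{169}{10}}\right) = 169 \left(- 7 \frac{13 \sqrt{10}}{10}\right) = 169 \left(- \frac{91 \sqrt{10}}{10}\right) = - \frac{15379 \sqrt{10}}{10}$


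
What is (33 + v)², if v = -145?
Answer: 12544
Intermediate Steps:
(33 + v)² = (33 - 145)² = (-112)² = 12544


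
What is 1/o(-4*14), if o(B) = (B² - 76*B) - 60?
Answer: 1/7332 ≈ 0.00013639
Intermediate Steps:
o(B) = -60 + B² - 76*B
1/o(-4*14) = 1/(-60 + (-4*14)² - (-304)*14) = 1/(-60 + (-56)² - 76*(-56)) = 1/(-60 + 3136 + 4256) = 1/7332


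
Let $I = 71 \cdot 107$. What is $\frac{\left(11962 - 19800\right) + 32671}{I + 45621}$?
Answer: $\frac{24833}{53218} \approx 0.46663$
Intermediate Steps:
$I = 7597$
$\frac{\left(11962 - 19800\right) + 32671}{I + 45621} = \frac{\left(11962 - 19800\right) + 32671}{7597 + 45621} = \frac{-7838 + 32671}{53218} = 24833 \cdot \frac{1}{53218} = \frac{24833}{53218}$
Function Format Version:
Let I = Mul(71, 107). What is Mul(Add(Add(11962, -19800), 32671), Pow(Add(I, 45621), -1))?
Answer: Rational(24833, 53218) ≈ 0.46663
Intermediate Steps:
I = 7597
Mul(Add(Add(11962, -19800), 32671), Pow(Add(I, 45621), -1)) = Mul(Add(Add(11962, -19800), 32671), Pow(Add(7597, 45621), -1)) = Mul(Add(-7838, 32671), Pow(53218, -1)) = Mul(24833, Rational(1, 53218)) = Rational(24833, 53218)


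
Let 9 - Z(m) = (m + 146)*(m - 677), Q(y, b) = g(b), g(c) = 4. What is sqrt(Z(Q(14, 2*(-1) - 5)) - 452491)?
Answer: 2*I*sqrt(87883) ≈ 592.9*I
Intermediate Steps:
Q(y, b) = 4
Z(m) = 9 - (-677 + m)*(146 + m) (Z(m) = 9 - (m + 146)*(m - 677) = 9 - (146 + m)*(-677 + m) = 9 - (-677 + m)*(146 + m))
sqrt(Z(Q(14, 2*(-1) - 5)) - 452491) = sqrt((98851 - 1*4**2 + 531*4) - 452491) = sqrt((98851 - 1*16 + 2124) - 452491) = sqrt((98851 - 16 + 2124) - 452491) = sqrt(100959 - 452491) = sqrt(-351532) = 2*I*sqrt(87883)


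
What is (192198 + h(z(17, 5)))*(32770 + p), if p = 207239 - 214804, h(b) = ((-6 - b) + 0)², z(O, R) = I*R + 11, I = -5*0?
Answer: 4851634835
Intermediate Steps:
I = 0
z(O, R) = 11 (z(O, R) = 0*R + 11 = 0 + 11 = 11)
h(b) = (-6 - b)²
p = -7565
(192198 + h(z(17, 5)))*(32770 + p) = (192198 + (6 + 11)²)*(32770 - 7565) = (192198 + 17²)*25205 = (192198 + 289)*25205 = 192487*25205 = 4851634835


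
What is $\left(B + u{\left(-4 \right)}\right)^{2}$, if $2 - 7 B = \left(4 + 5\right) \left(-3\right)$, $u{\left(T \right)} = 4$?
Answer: $\frac{3249}{49} \approx 66.306$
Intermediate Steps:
$B = \frac{29}{7}$ ($B = \frac{2}{7} - \frac{\left(4 + 5\right) \left(-3\right)}{7} = \frac{2}{7} - \frac{9 \left(-3\right)}{7} = \frac{2}{7} - - \frac{27}{7} = \frac{2}{7} + \frac{27}{7} = \frac{29}{7} \approx 4.1429$)
$\left(B + u{\left(-4 \right)}\right)^{2} = \left(\frac{29}{7} + 4\right)^{2} = \left(\frac{57}{7}\right)^{2} = \frac{3249}{49}$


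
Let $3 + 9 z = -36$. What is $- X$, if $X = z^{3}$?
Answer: $\frac{2197}{27} \approx 81.37$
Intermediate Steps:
$z = - \frac{13}{3}$ ($z = - \frac{1}{3} + \frac{1}{9} \left(-36\right) = - \frac{1}{3} - 4 = - \frac{13}{3} \approx -4.3333$)
$X = - \frac{2197}{27}$ ($X = \left(- \frac{13}{3}\right)^{3} = - \frac{2197}{27} \approx -81.37$)
$- X = \left(-1\right) \left(- \frac{2197}{27}\right) = \frac{2197}{27}$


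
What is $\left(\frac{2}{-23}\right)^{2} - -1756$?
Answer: $\frac{928928}{529} \approx 1756.0$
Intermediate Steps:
$\left(\frac{2}{-23}\right)^{2} - -1756 = \left(2 \left(- \frac{1}{23}\right)\right)^{2} + 1756 = \left(- \frac{2}{23}\right)^{2} + 1756 = \frac{4}{529} + 1756 = \frac{928928}{529}$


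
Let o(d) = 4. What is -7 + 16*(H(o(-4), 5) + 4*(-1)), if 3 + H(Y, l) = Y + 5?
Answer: 25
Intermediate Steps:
H(Y, l) = 2 + Y (H(Y, l) = -3 + (Y + 5) = -3 + (5 + Y) = 2 + Y)
-7 + 16*(H(o(-4), 5) + 4*(-1)) = -7 + 16*((2 + 4) + 4*(-1)) = -7 + 16*(6 - 4) = -7 + 16*2 = -7 + 32 = 25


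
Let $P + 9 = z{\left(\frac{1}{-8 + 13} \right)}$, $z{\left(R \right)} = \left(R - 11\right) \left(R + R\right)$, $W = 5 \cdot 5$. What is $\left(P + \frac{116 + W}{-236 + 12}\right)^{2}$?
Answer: $\frac{6102265689}{31360000} \approx 194.59$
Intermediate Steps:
$W = 25$
$z{\left(R \right)} = 2 R \left(-11 + R\right)$ ($z{\left(R \right)} = \left(-11 + R\right) 2 R = 2 R \left(-11 + R\right)$)
$P = - \frac{333}{25}$ ($P = -9 + \frac{2 \left(-11 + \frac{1}{-8 + 13}\right)}{-8 + 13} = -9 + \frac{2 \left(-11 + \frac{1}{5}\right)}{5} = -9 + 2 \cdot \frac{1}{5} \left(-11 + \frac{1}{5}\right) = -9 + 2 \cdot \frac{1}{5} \left(- \frac{54}{5}\right) = -9 - \frac{108}{25} = - \frac{333}{25} \approx -13.32$)
$\left(P + \frac{116 + W}{-236 + 12}\right)^{2} = \left(- \frac{333}{25} + \frac{116 + 25}{-236 + 12}\right)^{2} = \left(- \frac{333}{25} + \frac{141}{-224}\right)^{2} = \left(- \frac{333}{25} + 141 \left(- \frac{1}{224}\right)\right)^{2} = \left(- \frac{333}{25} - \frac{141}{224}\right)^{2} = \left(- \frac{78117}{5600}\right)^{2} = \frac{6102265689}{31360000}$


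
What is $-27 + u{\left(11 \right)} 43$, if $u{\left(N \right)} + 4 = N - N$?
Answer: $-199$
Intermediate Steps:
$u{\left(N \right)} = -4$ ($u{\left(N \right)} = -4 + \left(N - N\right) = -4 + 0 = -4$)
$-27 + u{\left(11 \right)} 43 = -27 - 172 = -199$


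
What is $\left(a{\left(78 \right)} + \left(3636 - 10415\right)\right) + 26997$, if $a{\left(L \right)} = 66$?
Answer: $20284$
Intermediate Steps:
$\left(a{\left(78 \right)} + \left(3636 - 10415\right)\right) + 26997 = \left(66 + \left(3636 - 10415\right)\right) + 26997 = \left(66 - 6779\right) + 26997 = -6713 + 26997 = 20284$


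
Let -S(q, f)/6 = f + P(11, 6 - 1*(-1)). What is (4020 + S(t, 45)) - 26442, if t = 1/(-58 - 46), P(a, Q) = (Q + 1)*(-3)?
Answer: -22548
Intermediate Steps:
P(a, Q) = -3 - 3*Q (P(a, Q) = (1 + Q)*(-3) = -3 - 3*Q)
t = -1/104 (t = 1/(-104) = -1/104 ≈ -0.0096154)
S(q, f) = 144 - 6*f (S(q, f) = -6*(f + (-3 - 3*(6 - 1*(-1)))) = -6*(f + (-3 - 3*(6 + 1))) = -6*(f + (-3 - 3*7)) = -6*(f + (-3 - 21)) = -6*(f - 24) = -6*(-24 + f) = 144 - 6*f)
(4020 + S(t, 45)) - 26442 = (4020 + (144 - 6*45)) - 26442 = (4020 + (144 - 270)) - 26442 = (4020 - 126) - 26442 = 3894 - 26442 = -22548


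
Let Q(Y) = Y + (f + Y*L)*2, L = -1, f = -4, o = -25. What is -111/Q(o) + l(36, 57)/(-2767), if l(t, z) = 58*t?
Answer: -342633/47039 ≈ -7.2840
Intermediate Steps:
Q(Y) = -8 - Y (Q(Y) = Y + (-4 + Y*(-1))*2 = Y + (-4 - Y)*2 = Y + (-8 - 2*Y) = -8 - Y)
-111/Q(o) + l(36, 57)/(-2767) = -111/(-8 - 1*(-25)) + (58*36)/(-2767) = -111/(-8 + 25) + 2088*(-1/2767) = -111/17 - 2088/2767 = -342633/47039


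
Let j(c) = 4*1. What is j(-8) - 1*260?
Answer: -256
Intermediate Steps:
j(c) = 4
j(-8) - 1*260 = 4 - 1*260 = 4 - 260 = -256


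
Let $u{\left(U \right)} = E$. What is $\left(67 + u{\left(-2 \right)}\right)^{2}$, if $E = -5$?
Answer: $3844$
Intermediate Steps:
$u{\left(U \right)} = -5$
$\left(67 + u{\left(-2 \right)}\right)^{2} = \left(67 - 5\right)^{2} = 62^{2} = 3844$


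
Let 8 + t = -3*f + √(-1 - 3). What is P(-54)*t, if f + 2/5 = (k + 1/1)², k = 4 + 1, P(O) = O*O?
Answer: -1673784/5 + 5832*I ≈ -3.3476e+5 + 5832.0*I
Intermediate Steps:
P(O) = O²
k = 5
f = 178/5 (f = -⅖ + (5 + 1/1)² = -⅖ + (5 + 1)² = -⅖ + 6² = -⅖ + 36 = 178/5 ≈ 35.600)
t = -574/5 + 2*I (t = -8 + (-3*178/5 + √(-1 - 3)) = -8 + (-534/5 + √(-4)) = -8 + (-534/5 + 2*I) = -574/5 + 2*I ≈ -114.8 + 2.0*I)
P(-54)*t = (-54)²*(-574/5 + 2*I) = 2916*(-574/5 + 2*I) = -1673784/5 + 5832*I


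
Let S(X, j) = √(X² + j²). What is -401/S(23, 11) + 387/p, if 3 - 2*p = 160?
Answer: -774/157 - 401*√26/130 ≈ -20.658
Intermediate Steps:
p = -157/2 (p = 3/2 - ½*160 = 3/2 - 80 = -157/2 ≈ -78.500)
-401/S(23, 11) + 387/p = -401/√(23² + 11²) + 387/(-157/2) = -401/√(529 + 121) + 387*(-2/157) = -401*√26/130 - 774/157 = -774/157 - 401*√26/130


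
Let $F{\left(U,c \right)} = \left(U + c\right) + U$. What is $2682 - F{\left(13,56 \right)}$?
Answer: $2600$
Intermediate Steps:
$F{\left(U,c \right)} = c + 2 U$
$2682 - F{\left(13,56 \right)} = 2682 - \left(56 + 2 \cdot 13\right) = 2682 - \left(56 + 26\right) = 2682 - 82 = 2600$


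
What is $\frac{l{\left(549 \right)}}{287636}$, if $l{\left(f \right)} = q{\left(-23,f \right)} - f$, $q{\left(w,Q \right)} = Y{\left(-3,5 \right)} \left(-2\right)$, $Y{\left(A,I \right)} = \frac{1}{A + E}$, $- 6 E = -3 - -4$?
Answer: $- \frac{10419}{5465084} \approx -0.0019065$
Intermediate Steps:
$E = - \frac{1}{6}$ ($E = - \frac{-3 - -4}{6} = - \frac{-3 + 4}{6} = \left(- \frac{1}{6}\right) 1 = - \frac{1}{6} \approx -0.16667$)
$Y{\left(A,I \right)} = \frac{1}{- \frac{1}{6} + A}$ ($Y{\left(A,I \right)} = \frac{1}{A - \frac{1}{6}} = \frac{1}{- \frac{1}{6} + A}$)
$q{\left(w,Q \right)} = \frac{12}{19}$ ($q{\left(w,Q \right)} = \frac{6}{-1 + 6 \left(-3\right)} \left(-2\right) = \frac{6}{-1 - 18} \left(-2\right) = \frac{6}{-19} \left(-2\right) = 6 \left(- \frac{1}{19}\right) \left(-2\right) = \left(- \frac{6}{19}\right) \left(-2\right) = \frac{12}{19}$)
$l{\left(f \right)} = \frac{12}{19} - f$
$\frac{l{\left(549 \right)}}{287636} = \frac{\frac{12}{19} - 549}{287636} = \left(\frac{12}{19} - 549\right) \frac{1}{287636} = \left(- \frac{10419}{19}\right) \frac{1}{287636} = - \frac{10419}{5465084}$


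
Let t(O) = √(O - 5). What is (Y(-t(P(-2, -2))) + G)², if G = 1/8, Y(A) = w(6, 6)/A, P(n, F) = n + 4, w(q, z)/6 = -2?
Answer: -3071/64 - I*√3 ≈ -47.984 - 1.732*I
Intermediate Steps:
w(q, z) = -12 (w(q, z) = 6*(-2) = -12)
P(n, F) = 4 + n
t(O) = √(-5 + O)
Y(A) = -12/A
G = ⅛ ≈ 0.12500
(Y(-t(P(-2, -2))) + G)² = (-12*(-1/√(-5 + (4 - 2))) + ⅛)² = (-12*(-1/√(-5 + 2)) + ⅛)² = (-12*I*√3/3 + ⅛)² = (-4*I*√3 + ⅛)² = (⅛ - 4*I*√3)²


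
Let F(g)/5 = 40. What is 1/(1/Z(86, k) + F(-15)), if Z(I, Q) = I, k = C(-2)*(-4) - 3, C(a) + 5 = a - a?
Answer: 86/17201 ≈ 0.0049997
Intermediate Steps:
C(a) = -5 (C(a) = -5 + (a - a) = -5 + 0 = -5)
k = 17 (k = -5*(-4) - 3 = 20 - 3 = 17)
F(g) = 200 (F(g) = 5*40 = 200)
1/(1/Z(86, k) + F(-15)) = 1/(1/86 + 200) = 1/(17201/86) = 86/17201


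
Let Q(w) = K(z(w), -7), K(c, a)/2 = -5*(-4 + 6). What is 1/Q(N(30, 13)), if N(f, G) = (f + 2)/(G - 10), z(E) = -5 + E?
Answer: -1/20 ≈ -0.050000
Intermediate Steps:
N(f, G) = (2 + f)/(-10 + G)
K(c, a) = -20 (K(c, a) = 2*(-5*(-4 + 6)) = 2*(-5*2) = 2*(-10) = -20)
Q(w) = -20
1/Q(N(30, 13)) = 1/(-20) = -1/20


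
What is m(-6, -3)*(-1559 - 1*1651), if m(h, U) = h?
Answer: 19260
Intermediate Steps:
m(-6, -3)*(-1559 - 1*1651) = -6*(-1559 - 1*1651) = -6*(-1559 - 1651) = -6*(-3210) = 19260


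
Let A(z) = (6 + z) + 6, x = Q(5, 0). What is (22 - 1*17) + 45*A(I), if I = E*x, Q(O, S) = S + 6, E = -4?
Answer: -535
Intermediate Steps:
Q(O, S) = 6 + S
x = 6 (x = 6 + 0 = 6)
I = -24 (I = -4*6 = -24)
A(z) = 12 + z
(22 - 1*17) + 45*A(I) = (22 - 1*17) + 45*(12 - 24) = (22 - 17) + 45*(-12) = 5 - 540 = -535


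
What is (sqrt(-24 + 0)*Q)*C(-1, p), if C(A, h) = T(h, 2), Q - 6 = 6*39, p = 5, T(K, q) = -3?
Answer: -1440*I*sqrt(6) ≈ -3527.3*I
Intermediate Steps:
Q = 240 (Q = 6 + 6*39 = 6 + 234 = 240)
C(A, h) = -3
(sqrt(-24 + 0)*Q)*C(-1, p) = (sqrt(-24 + 0)*240)*(-3) = (sqrt(-24)*240)*(-3) = ((2*I*sqrt(6))*240)*(-3) = (480*I*sqrt(6))*(-3) = -1440*I*sqrt(6)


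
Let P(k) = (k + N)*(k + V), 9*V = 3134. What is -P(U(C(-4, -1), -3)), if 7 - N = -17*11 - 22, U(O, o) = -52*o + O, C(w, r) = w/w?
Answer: -1696031/9 ≈ -1.8845e+5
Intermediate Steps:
C(w, r) = 1
U(O, o) = O - 52*o
V = 3134/9 (V = (⅑)*3134 = 3134/9 ≈ 348.22)
N = 216 (N = 7 - (-17*11 - 22) = 7 - (-187 - 22) = 7 - 1*(-209) = 7 + 209 = 216)
P(k) = (216 + k)*(3134/9 + k) (P(k) = (k + 216)*(k + 3134/9) = (216 + k)*(3134/9 + k))
-P(U(C(-4, -1), -3)) = -(75216 + (1 - 52*(-3))² + 5078*(1 - 52*(-3))/9) = -(75216 + (1 + 156)² + 5078*(1 + 156)/9) = -(75216 + 157² + (5078/9)*157) = -(75216 + 24649 + 797246/9) = -1*1696031/9 = -1696031/9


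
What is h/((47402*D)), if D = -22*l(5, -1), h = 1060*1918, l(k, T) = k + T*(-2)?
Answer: -530/1903 ≈ -0.27851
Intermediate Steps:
l(k, T) = k - 2*T
h = 2033080
D = -154 (D = -22*(5 - 2*(-1)) = -22*(5 + 2) = -22*7 = -154)
h/((47402*D)) = 2033080/((47402*(-154))) = 2033080/(-7299908) = 2033080*(-1/7299908) = -530/1903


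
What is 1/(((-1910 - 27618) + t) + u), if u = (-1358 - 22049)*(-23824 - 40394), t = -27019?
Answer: 1/1503094179 ≈ 6.6529e-10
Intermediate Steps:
u = 1503150726 (u = -23407*(-64218) = 1503150726)
1/(((-1910 - 27618) + t) + u) = 1/(((-1910 - 27618) - 27019) + 1503150726) = 1/((-29528 - 27019) + 1503150726) = 1/(-56547 + 1503150726) = 1/1503094179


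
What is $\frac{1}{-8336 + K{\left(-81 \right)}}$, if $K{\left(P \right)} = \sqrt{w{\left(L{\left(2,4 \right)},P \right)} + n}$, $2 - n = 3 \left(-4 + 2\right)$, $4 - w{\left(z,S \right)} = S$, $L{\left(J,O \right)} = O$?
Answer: $- \frac{8336}{69488803} - \frac{\sqrt{93}}{69488803} \approx -0.0001201$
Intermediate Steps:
$w{\left(z,S \right)} = 4 - S$
$n = 8$ ($n = 2 - 3 \left(-4 + 2\right) = 2 - 3 \left(-2\right) = 2 - -6 = 2 + 6 = 8$)
$K{\left(P \right)} = \sqrt{12 - P}$ ($K{\left(P \right)} = \sqrt{\left(4 - P\right) + 8} = \sqrt{12 - P}$)
$\frac{1}{-8336 + K{\left(-81 \right)}} = \frac{1}{-8336 + \sqrt{12 - -81}} = \frac{1}{-8336 + \sqrt{12 + 81}} = \frac{1}{-8336 + \sqrt{93}}$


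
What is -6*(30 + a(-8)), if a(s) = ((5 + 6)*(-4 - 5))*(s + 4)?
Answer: -2556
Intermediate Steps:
a(s) = -396 - 99*s (a(s) = (11*(-9))*(4 + s) = -99*(4 + s) = -396 - 99*s)
-6*(30 + a(-8)) = -6*(30 + (-396 - 99*(-8))) = -6*(30 + (-396 + 792)) = -6*(30 + 396) = -6*426 = -2556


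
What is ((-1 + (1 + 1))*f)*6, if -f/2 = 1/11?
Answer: -12/11 ≈ -1.0909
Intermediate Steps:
f = -2/11 ≈ -0.18182
((-1 + (1 + 1))*f)*6 = ((-1 + (1 + 1))*(-2/11))*6 = ((-1 + 2)*(-2/11))*6 = (1*(-2/11))*6 = -2/11*6 = -12/11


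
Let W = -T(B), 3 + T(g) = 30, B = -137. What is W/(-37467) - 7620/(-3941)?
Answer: 31733883/16406383 ≈ 1.9342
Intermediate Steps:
T(g) = 27 (T(g) = -3 + 30 = 27)
W = -27 (W = -1*27 = -27)
W/(-37467) - 7620/(-3941) = -27/(-37467) - 7620/(-3941) = -27*(-1/37467) - 7620*(-1/3941) = 3/4163 + 7620/3941 = 31733883/16406383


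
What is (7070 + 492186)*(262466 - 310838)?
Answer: -24150011232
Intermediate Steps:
(7070 + 492186)*(262466 - 310838) = 499256*(-48372) = -24150011232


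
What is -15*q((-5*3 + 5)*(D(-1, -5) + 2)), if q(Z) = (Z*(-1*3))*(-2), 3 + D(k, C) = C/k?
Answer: 3600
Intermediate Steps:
D(k, C) = -3 + C/k
q(Z) = 6*Z (q(Z) = (Z*(-3))*(-2) = -3*Z*(-2) = 6*Z)
-15*q((-5*3 + 5)*(D(-1, -5) + 2)) = -90*(-5*3 + 5)*((-3 - 5/(-1)) + 2) = -90*(-15 + 5)*((-3 - 5*(-1)) + 2) = -90*(-10*((-3 + 5) + 2)) = -90*(-10*(2 + 2)) = -90*(-10*4) = -90*(-40) = -15*(-240) = 3600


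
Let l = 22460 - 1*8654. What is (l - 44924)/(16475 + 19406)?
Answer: -31118/35881 ≈ -0.86726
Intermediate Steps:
l = 13806 (l = 22460 - 8654 = 13806)
(l - 44924)/(16475 + 19406) = (13806 - 44924)/(16475 + 19406) = -31118/35881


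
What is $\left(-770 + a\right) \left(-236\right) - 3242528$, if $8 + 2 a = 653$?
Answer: $-3136918$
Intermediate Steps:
$a = \frac{645}{2}$ ($a = -4 + \frac{1}{2} \cdot 653 = -4 + \frac{653}{2} = \frac{645}{2} \approx 322.5$)
$\left(-770 + a\right) \left(-236\right) - 3242528 = \left(-770 + \frac{645}{2}\right) \left(-236\right) - 3242528 = \left(- \frac{895}{2}\right) \left(-236\right) - 3242528 = 105610 - 3242528 = -3136918$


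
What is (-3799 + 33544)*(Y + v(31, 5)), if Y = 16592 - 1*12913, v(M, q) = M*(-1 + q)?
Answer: 113120235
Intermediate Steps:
Y = 3679 (Y = 16592 - 12913 = 3679)
(-3799 + 33544)*(Y + v(31, 5)) = (-3799 + 33544)*(3679 + 31*(-1 + 5)) = 29745*(3679 + 31*4) = 29745*(3679 + 124) = 29745*3803 = 113120235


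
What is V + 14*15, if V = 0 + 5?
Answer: 215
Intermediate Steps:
V = 5
V + 14*15 = 5 + 14*15 = 5 + 210 = 215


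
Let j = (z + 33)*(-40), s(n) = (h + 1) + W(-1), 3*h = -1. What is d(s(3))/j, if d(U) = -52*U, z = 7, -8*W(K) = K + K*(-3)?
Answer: 13/960 ≈ 0.013542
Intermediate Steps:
W(K) = K/4 (W(K) = -(K + K*(-3))/8 = -(K - 3*K)/8 = -(-1)*K/4 = K/4)
h = -⅓ (h = (⅓)*(-1) = -⅓ ≈ -0.33333)
s(n) = 5/12 (s(n) = (-⅓ + 1) + (¼)*(-1) = ⅔ - ¼ = 5/12)
j = -1600 (j = (7 + 33)*(-40) = 40*(-40) = -1600)
d(s(3))/j = -52*5/12/(-1600) = -65/3*(-1/1600) = 13/960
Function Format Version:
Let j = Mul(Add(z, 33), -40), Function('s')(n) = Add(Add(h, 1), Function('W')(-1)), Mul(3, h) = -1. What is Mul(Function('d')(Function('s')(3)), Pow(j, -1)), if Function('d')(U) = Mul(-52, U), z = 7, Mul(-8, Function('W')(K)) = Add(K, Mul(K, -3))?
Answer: Rational(13, 960) ≈ 0.013542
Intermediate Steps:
Function('W')(K) = Mul(Rational(1, 4), K) (Function('W')(K) = Mul(Rational(-1, 8), Add(K, Mul(K, -3))) = Mul(Rational(-1, 8), Add(K, Mul(-3, K))) = Mul(Rational(-1, 8), Mul(-2, K)) = Mul(Rational(1, 4), K))
h = Rational(-1, 3) (h = Mul(Rational(1, 3), -1) = Rational(-1, 3) ≈ -0.33333)
Function('s')(n) = Rational(5, 12) (Function('s')(n) = Add(Add(Rational(-1, 3), 1), Mul(Rational(1, 4), -1)) = Add(Rational(2, 3), Rational(-1, 4)) = Rational(5, 12))
j = -1600 (j = Mul(Add(7, 33), -40) = Mul(40, -40) = -1600)
Mul(Function('d')(Function('s')(3)), Pow(j, -1)) = Mul(Mul(-52, Rational(5, 12)), Pow(-1600, -1)) = Mul(Rational(-65, 3), Rational(-1, 1600)) = Rational(13, 960)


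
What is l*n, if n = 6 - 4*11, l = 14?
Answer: -532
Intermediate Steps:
n = -38 (n = 6 - 44 = -38)
l*n = 14*(-38) = -532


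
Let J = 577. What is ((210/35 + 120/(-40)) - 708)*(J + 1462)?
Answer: -1437495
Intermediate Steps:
((210/35 + 120/(-40)) - 708)*(J + 1462) = ((210/35 + 120/(-40)) - 708)*(577 + 1462) = ((210*(1/35) + 120*(-1/40)) - 708)*2039 = ((6 - 3) - 708)*2039 = (3 - 708)*2039 = -705*2039 = -1437495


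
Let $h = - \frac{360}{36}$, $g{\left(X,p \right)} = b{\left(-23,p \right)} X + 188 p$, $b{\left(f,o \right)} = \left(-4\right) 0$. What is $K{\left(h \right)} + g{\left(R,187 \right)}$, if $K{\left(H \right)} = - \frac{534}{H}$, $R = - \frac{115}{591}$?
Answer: $\frac{176047}{5} \approx 35209.0$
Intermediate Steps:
$b{\left(f,o \right)} = 0$
$R = - \frac{115}{591}$ ($R = \left(-115\right) \frac{1}{591} = - \frac{115}{591} \approx -0.19459$)
$g{\left(X,p \right)} = 188 p$ ($g{\left(X,p \right)} = 0 X + 188 p = 0 + 188 p = 188 p$)
$h = -10$ ($h = \left(-360\right) \frac{1}{36} = -10$)
$K{\left(h \right)} + g{\left(R,187 \right)} = - \frac{534}{-10} + 188 \cdot 187 = \left(-534\right) \left(- \frac{1}{10}\right) + 35156 = \frac{267}{5} + 35156 = \frac{176047}{5}$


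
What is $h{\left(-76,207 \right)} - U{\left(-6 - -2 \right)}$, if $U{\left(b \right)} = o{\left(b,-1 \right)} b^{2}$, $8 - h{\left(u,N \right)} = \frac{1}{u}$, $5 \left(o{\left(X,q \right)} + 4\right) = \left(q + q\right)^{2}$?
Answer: $\frac{22501}{380} \approx 59.213$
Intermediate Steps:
$o{\left(X,q \right)} = -4 + \frac{4 q^{2}}{5}$ ($o{\left(X,q \right)} = -4 + \frac{\left(q + q\right)^{2}}{5} = -4 + \frac{\left(2 q\right)^{2}}{5} = -4 + \frac{4 q^{2}}{5}$)
$h{\left(u,N \right)} = 8 - \frac{1}{u}$
$U{\left(b \right)} = - \frac{16 b^{2}}{5}$ ($U{\left(b \right)} = \left(-4 + \frac{4 \left(-1\right)^{2}}{5}\right) b^{2} = \left(-4 + \frac{4}{5} \cdot 1\right) b^{2} = \left(-4 + \frac{4}{5}\right) b^{2} = - \frac{16 b^{2}}{5}$)
$h{\left(-76,207 \right)} - U{\left(-6 - -2 \right)} = \left(8 - \frac{1}{-76}\right) - - \frac{16 \left(-6 - -2\right)^{2}}{5} = \left(8 - - \frac{1}{76}\right) - - \frac{16 \left(-6 + 2\right)^{2}}{5} = \left(8 + \frac{1}{76}\right) - - \frac{16 \left(-4\right)^{2}}{5} = \frac{609}{76} - \left(- \frac{16}{5}\right) 16 = \frac{609}{76} - - \frac{256}{5} = \frac{609}{76} + \frac{256}{5} = \frac{22501}{380}$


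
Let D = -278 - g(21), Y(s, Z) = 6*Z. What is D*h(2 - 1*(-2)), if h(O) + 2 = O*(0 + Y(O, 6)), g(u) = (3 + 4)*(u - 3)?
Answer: -57368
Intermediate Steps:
g(u) = -21 + 7*u (g(u) = 7*(-3 + u) = -21 + 7*u)
D = -404 (D = -278 - (-21 + 7*21) = -278 - (-21 + 147) = -278 - 1*126 = -278 - 126 = -404)
h(O) = -2 + 36*O (h(O) = -2 + O*(0 + 6*6) = -2 + O*(0 + 36) = -2 + O*36 = -2 + 36*O)
D*h(2 - 1*(-2)) = -404*(-2 + 36*(2 - 1*(-2))) = -404*(-2 + 36*(2 + 2)) = -404*(-2 + 36*4) = -404*(-2 + 144) = -404*142 = -57368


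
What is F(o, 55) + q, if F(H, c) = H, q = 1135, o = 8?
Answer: 1143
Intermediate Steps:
F(o, 55) + q = 8 + 1135 = 1143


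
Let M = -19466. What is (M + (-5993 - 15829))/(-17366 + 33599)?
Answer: -41288/16233 ≈ -2.5435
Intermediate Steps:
(M + (-5993 - 15829))/(-17366 + 33599) = (-19466 + (-5993 - 15829))/(-17366 + 33599) = (-19466 - 21822)/16233 = -41288*1/16233 = -41288/16233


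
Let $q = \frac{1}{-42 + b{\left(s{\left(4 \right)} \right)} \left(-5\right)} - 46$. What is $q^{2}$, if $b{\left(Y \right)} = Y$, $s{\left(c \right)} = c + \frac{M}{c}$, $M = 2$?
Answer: $\frac{35236096}{16641} \approx 2117.4$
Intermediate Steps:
$s{\left(c \right)} = c + \frac{2}{c}$
$q = - \frac{5936}{129}$ ($q = \frac{1}{-42 + \left(4 + \frac{2}{4}\right) \left(-5\right)} - 46 = \frac{1}{-42 + \left(4 + 2 \cdot \frac{1}{4}\right) \left(-5\right)} - 46 = \frac{1}{-42 + \left(4 + \frac{1}{2}\right) \left(-5\right)} - 46 = \frac{1}{-42 + \frac{9}{2} \left(-5\right)} - 46 = \frac{1}{-42 - \frac{45}{2}} - 46 = \frac{1}{- \frac{129}{2}} - 46 = - \frac{2}{129} - 46 = - \frac{5936}{129} \approx -46.016$)
$q^{2} = \left(- \frac{5936}{129}\right)^{2} = \frac{35236096}{16641}$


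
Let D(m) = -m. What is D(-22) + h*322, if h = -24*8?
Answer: -61802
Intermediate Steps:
h = -192
D(-22) + h*322 = -1*(-22) - 192*322 = 22 - 61824 = -61802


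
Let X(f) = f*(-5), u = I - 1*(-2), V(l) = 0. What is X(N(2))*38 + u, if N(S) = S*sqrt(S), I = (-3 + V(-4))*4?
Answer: -10 - 380*sqrt(2) ≈ -547.40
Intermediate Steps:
I = -12 (I = (-3 + 0)*4 = -3*4 = -12)
N(S) = S**(3/2)
u = -10 (u = -12 - 1*(-2) = -12 + 2 = -10)
X(f) = -5*f
X(N(2))*38 + u = -10*sqrt(2)*38 - 10 = -380*sqrt(2) - 10 = -10 - 380*sqrt(2)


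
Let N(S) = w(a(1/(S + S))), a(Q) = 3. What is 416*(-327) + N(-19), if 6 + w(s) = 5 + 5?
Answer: -136028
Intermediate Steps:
w(s) = 4 (w(s) = -6 + (5 + 5) = -6 + 10 = 4)
N(S) = 4
416*(-327) + N(-19) = 416*(-327) + 4 = -136032 + 4 = -136028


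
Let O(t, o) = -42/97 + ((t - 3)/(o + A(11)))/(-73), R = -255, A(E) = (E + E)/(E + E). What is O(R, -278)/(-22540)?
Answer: 218577/11052697495 ≈ 1.9776e-5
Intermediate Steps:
A(E) = 1 (A(E) = (2*E)/((2*E)) = (2*E)*(1/(2*E)) = 1)
O(t, o) = -42/97 - (-3 + t)/(73*(1 + o)) (O(t, o) = -42/97 + ((t - 3)/(o + 1))/(-73) = -42*1/97 + ((-3 + t)/(1 + o))*(-1/73) = -42/97 + ((-3 + t)/(1 + o))*(-1/73) = -42/97 - (-3 + t)/(73*(1 + o)))
O(R, -278)/(-22540) = ((-2775 - 3066*(-278) - 97*(-255))/(7081*(1 - 278)))/(-22540) = ((1/7081)*(-2775 + 852348 + 24735)/(-277))*(-1/22540) = ((1/7081)*(-1/277)*874308)*(-1/22540) = -874308/1961437*(-1/22540) = 218577/11052697495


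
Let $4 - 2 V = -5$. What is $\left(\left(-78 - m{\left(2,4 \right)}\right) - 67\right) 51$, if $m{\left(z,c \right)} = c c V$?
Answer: $-11067$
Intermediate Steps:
$V = \frac{9}{2}$ ($V = 2 - - \frac{5}{2} = 2 + \frac{5}{2} = \frac{9}{2} \approx 4.5$)
$m{\left(z,c \right)} = \frac{9 c^{2}}{2}$ ($m{\left(z,c \right)} = c c \frac{9}{2} = c^{2} \cdot \frac{9}{2} = \frac{9 c^{2}}{2}$)
$\left(\left(-78 - m{\left(2,4 \right)}\right) - 67\right) 51 = \left(\left(-78 - \frac{9 \cdot 4^{2}}{2}\right) - 67\right) 51 = \left(\left(-78 - \frac{9}{2} \cdot 16\right) - 67\right) 51 = \left(\left(-78 - 72\right) - 67\right) 51 = \left(-150 - 67\right) 51 = \left(-217\right) 51 = -11067$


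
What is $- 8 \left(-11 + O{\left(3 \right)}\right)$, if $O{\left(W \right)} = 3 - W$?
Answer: $88$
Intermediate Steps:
$- 8 \left(-11 + O{\left(3 \right)}\right) = - 8 \left(-11 + \left(3 - 3\right)\right) = - 8 \left(-11 + 0\right) = \left(-8\right) \left(-11\right) = 88$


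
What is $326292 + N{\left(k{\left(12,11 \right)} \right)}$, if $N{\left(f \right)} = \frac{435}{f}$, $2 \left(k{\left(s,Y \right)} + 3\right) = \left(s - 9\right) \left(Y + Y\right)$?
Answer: $\frac{652613}{2} \approx 3.2631 \cdot 10^{5}$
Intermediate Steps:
$k{\left(s,Y \right)} = -3 + Y \left(-9 + s\right)$ ($k{\left(s,Y \right)} = -3 + \frac{\left(s - 9\right) \left(Y + Y\right)}{2} = -3 + \frac{\left(-9 + s\right) 2 Y}{2} = -3 + \frac{2 Y \left(-9 + s\right)}{2} = -3 + Y \left(-9 + s\right)$)
$326292 + N{\left(k{\left(12,11 \right)} \right)} = 326292 + \frac{435}{-3 - 99 + 11 \cdot 12} = 326292 + \frac{435}{-3 - 99 + 132} = 326292 + \frac{435}{30} = 326292 + 435 \cdot \frac{1}{30} = 326292 + \frac{29}{2} = \frac{652613}{2}$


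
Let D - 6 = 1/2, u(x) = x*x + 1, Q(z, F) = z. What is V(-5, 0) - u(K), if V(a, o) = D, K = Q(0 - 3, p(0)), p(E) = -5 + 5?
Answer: -7/2 ≈ -3.5000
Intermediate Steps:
p(E) = 0
K = -3 (K = 0 - 3 = -3)
u(x) = 1 + x² (u(x) = x² + 1 = 1 + x²)
D = 13/2 (D = 6 + 1/2 = 6 + ½ = 13/2 ≈ 6.5000)
V(a, o) = 13/2
V(-5, 0) - u(K) = 13/2 - (1 + (-3)²) = 13/2 - (1 + 9) = 13/2 - 1*10 = 13/2 - 10 = -7/2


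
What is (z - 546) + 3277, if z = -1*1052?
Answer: 1679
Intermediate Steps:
z = -1052
(z - 546) + 3277 = (-1052 - 546) + 3277 = -1598 + 3277 = 1679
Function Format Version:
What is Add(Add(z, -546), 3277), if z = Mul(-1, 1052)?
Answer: 1679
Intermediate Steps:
z = -1052
Add(Add(z, -546), 3277) = Add(Add(-1052, -546), 3277) = Add(-1598, 3277) = 1679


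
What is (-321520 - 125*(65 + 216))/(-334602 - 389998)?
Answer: 71329/144920 ≈ 0.49220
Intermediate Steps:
(-321520 - 125*(65 + 216))/(-334602 - 389998) = (-321520 - 125*281)/(-724600) = (-321520 - 35125)*(-1/724600) = -356645*(-1/724600) = 71329/144920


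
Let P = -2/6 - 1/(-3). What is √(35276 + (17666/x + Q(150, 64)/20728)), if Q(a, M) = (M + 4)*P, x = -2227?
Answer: √174913002822/2227 ≈ 187.80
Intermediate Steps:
P = 0 (P = -2*⅙ - 1*(-⅓) = -⅓ + ⅓ = 0)
Q(a, M) = 0 (Q(a, M) = (M + 4)*0 = (4 + M)*0 = 0)
√(35276 + (17666/x + Q(150, 64)/20728)) = √(35276 + (17666/(-2227) + 0/20728)) = √(35276 + (17666*(-1/2227) + 0*(1/20728))) = √(35276 + (-17666/2227 + 0)) = √(35276 - 17666/2227) = √(78541986/2227) = √174913002822/2227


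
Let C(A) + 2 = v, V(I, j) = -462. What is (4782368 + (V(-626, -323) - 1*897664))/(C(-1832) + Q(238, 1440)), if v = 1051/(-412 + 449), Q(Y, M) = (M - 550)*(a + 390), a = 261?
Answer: 143716954/21438407 ≈ 6.7037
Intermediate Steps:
Q(Y, M) = -358050 + 651*M (Q(Y, M) = (M - 550)*(261 + 390) = (-550 + M)*651 = -358050 + 651*M)
v = 1051/37 ≈ 28.405
C(A) = 977/37 (C(A) = -2 + 1051/37 = 977/37)
(4782368 + (V(-626, -323) - 1*897664))/(C(-1832) + Q(238, 1440)) = (4782368 + (-462 - 1*897664))/(977/37 + (-358050 + 651*1440)) = (4782368 + (-462 - 897664))/(977/37 + (-358050 + 937440)) = (4782368 - 898126)/(977/37 + 579390) = 3884242/(21438407/37) = 3884242*(37/21438407) = 143716954/21438407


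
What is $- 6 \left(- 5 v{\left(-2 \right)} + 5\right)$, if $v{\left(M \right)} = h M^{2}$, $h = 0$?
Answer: $-30$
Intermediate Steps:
$v{\left(M \right)} = 0$ ($v{\left(M \right)} = 0 M^{2} = 0$)
$- 6 \left(- 5 v{\left(-2 \right)} + 5\right) = - 6 \left(\left(-5\right) 0 + 5\right) = - 6 \left(0 + 5\right) = \left(-6\right) 5 = -30$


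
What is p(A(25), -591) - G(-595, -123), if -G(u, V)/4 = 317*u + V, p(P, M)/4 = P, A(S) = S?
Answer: -754852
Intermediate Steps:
p(P, M) = 4*P
G(u, V) = -1268*u - 4*V (G(u, V) = -4*(317*u + V) = -4*(V + 317*u) = -1268*u - 4*V)
p(A(25), -591) - G(-595, -123) = 4*25 - (-1268*(-595) - 4*(-123)) = 100 - (754460 + 492) = 100 - 1*754952 = 100 - 754952 = -754852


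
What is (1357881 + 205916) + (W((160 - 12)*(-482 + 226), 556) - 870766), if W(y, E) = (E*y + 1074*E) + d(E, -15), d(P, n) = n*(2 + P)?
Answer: -19783923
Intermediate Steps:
W(y, E) = -30 + 1059*E + E*y (W(y, E) = (E*y + 1074*E) - 15*(2 + E) = (1074*E + E*y) + (-30 - 15*E) = -30 + 1059*E + E*y)
(1357881 + 205916) + (W((160 - 12)*(-482 + 226), 556) - 870766) = (1357881 + 205916) + ((-30 + 1059*556 + 556*((160 - 12)*(-482 + 226))) - 870766) = 1563797 + ((-30 + 588804 + 556*(148*(-256))) - 870766) = 1563797 + ((-30 + 588804 + 556*(-37888)) - 870766) = 1563797 + ((-30 + 588804 - 21065728) - 870766) = 1563797 + (-20476954 - 870766) = 1563797 - 21347720 = -19783923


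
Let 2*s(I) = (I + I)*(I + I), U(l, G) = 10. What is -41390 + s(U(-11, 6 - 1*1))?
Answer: -41190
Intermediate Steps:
s(I) = 2*I² (s(I) = ((I + I)*(I + I))/2 = ((2*I)*(2*I))/2 = (4*I²)/2 = 2*I²)
-41390 + s(U(-11, 6 - 1*1)) = -41390 + 2*10² = -41390 + 2*100 = -41390 + 200 = -41190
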